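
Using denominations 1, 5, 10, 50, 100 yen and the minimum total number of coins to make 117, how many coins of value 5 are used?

1

117 − 1×100→17 − 1×10→7 − 1×5→2 − 2×1→0
Count of 5: 1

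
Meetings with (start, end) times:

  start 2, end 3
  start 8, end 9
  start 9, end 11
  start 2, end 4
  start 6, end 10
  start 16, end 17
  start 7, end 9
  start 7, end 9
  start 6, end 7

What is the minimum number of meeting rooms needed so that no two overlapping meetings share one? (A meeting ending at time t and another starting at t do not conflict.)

Count concurrent intervals with a sweep; the peak is the room count.
Events (time:±→running): 2:+→1 2:+→2 3:-→1 4:-→0 6:+→1 6:+→2 7:-→1 7:+→2 7:+→3 8:+→4 … peak 4.

4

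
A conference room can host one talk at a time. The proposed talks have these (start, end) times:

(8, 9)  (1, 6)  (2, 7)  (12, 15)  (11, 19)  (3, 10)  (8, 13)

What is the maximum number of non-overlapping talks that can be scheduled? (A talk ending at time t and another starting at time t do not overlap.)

Greedy by earliest finish: after sorting by end time, pick each interval compatible with the last pick.
By end time: (1,6), (2,7), (8,9), (3,10), (8,13), (12,15), (11,19).
Pick (1,6); next start ≥ 6 → (8,9); next start ≥ 9 → (12,15).
Selected 3 talks.

3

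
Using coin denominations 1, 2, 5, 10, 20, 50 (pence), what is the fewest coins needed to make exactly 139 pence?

7

139 − 2×50→39 − 1×20→19 − 1×10→9 − 1×5→4 − 2×2→0
Total coins = 2 + 1 + 1 + 1 + 2 = 7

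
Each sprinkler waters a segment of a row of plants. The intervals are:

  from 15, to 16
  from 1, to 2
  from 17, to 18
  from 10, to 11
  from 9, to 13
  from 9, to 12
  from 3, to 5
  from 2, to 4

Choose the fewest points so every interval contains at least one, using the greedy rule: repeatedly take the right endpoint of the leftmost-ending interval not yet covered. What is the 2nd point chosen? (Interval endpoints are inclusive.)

5

Process intervals by earliest right end; each time one isn't hit yet, stab at its right endpoint.
Sorted: [1,2] [2,4] [3,5] [10,11] [9,12] [9,13] [15,16] [17,18]
{[1,2],[2,4]} hit by 2; {[3,5]} hit by 5; {[10,11],[9,12],[9,13]} hit by 11; {[15,16]} hit by 16; {[17,18]} hit by 18.
Points: 2, 5, 11, 16, 18 (5 total).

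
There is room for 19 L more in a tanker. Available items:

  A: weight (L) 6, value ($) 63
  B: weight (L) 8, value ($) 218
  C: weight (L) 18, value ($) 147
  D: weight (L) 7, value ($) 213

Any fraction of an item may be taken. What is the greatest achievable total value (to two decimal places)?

473.00

Order: D (213/7=30.43) > B (218/8=27.25) > A (63/6=10.50) > C (147/18=8.17)
Fill: take D (7 @ 213) → take B (8 @ 218) → take 4/6 of A → 42.00; 19/19 used.
Total value = 473.00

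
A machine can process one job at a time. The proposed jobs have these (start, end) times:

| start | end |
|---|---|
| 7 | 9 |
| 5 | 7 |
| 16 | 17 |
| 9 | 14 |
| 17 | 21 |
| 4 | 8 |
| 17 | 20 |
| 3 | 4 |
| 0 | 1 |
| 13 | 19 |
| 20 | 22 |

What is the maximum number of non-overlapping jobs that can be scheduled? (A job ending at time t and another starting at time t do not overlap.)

8

Sort by end time and greedily take each interval whose start is ≥ the last chosen end.
By end time: (0,1), (3,4), (5,7), (4,8), (7,9), (9,14), (16,17), (13,19), (17,20), (17,21), (20,22).
Pick (0,1); next start ≥ 1 → (3,4); next start ≥ 4 → (5,7); next start ≥ 7 → (7,9); next start ≥ 9 → (9,14); next start ≥ 14 → (16,17); next start ≥ 17 → (17,20); next start ≥ 20 → (20,22).
Selected 8 jobs.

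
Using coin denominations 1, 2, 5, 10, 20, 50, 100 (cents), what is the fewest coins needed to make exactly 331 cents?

Greedy: take as many of the largest coin as possible, then repeat with the remainder.
331 − 3×100→31 − 1×20→11 − 1×10→1 − 1×1→0
Total coins = 3 + 1 + 1 + 1 = 6

6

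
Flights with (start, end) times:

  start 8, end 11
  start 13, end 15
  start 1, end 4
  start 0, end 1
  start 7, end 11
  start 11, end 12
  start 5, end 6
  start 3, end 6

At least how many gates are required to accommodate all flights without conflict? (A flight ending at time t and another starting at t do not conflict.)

2

Count concurrent intervals with a sweep; the peak is the room count.
Events (time:±→running): 0:+→1 1:-→0 1:+→1 3:+→2 … peak 2.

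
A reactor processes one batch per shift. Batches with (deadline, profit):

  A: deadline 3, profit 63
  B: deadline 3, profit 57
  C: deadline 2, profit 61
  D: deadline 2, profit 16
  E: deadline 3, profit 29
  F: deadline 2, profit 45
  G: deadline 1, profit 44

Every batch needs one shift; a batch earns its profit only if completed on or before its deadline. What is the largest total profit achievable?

181

Profit order: A=63 C=61 B=57 F=45 G=44 E=29 D=16
Assign: A→slot 3, C→slot 2, B→slot 1, F skipped, G skipped, E skipped, D skipped.
Slots: [1:B] [2:C] [3:A]
Profit = 57 + 61 + 63 = 181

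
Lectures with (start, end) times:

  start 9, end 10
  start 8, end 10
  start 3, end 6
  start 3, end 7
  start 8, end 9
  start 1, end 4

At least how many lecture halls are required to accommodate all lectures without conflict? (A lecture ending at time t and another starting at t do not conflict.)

Events (time:±→running): 1:+→1 3:+→2 3:+→3 … peak 3.

3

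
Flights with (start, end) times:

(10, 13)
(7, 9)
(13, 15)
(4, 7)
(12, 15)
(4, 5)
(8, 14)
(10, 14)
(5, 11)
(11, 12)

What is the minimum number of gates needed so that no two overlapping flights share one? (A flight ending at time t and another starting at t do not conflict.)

starts: [4, 4, 5, 7, 8, 10, 10, 11, 12, 13]
ends:   [5, 7, 9, 11, 12, 13, 14, 14, 15, 15]
s4→1 s4→2 e5→1 s5→2 e7→1 s7→2 s8→3 e9→2 s10→3 s10→4  — peak 4.

4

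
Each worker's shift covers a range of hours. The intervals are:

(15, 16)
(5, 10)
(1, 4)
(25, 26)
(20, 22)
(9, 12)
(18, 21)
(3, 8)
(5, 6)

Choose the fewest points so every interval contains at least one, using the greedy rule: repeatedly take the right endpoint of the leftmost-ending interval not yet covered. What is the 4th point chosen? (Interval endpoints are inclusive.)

16

Sorted: [1,4] [5,6] [3,8] [5,10] [9,12] [15,16] [18,21] [20,22] [25,26]
{[1,4]} hit by 4; {[5,6],[3,8],[5,10]} hit by 6; {[9,12]} hit by 12; {[15,16]} hit by 16; {[18,21],[20,22]} hit by 21; {[25,26]} hit by 26.
Points: 4, 6, 12, 16, 21, 26 (6 total).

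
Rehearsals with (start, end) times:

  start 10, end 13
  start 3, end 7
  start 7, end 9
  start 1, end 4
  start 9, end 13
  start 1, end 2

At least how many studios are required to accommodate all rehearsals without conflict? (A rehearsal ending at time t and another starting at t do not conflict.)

Count concurrent intervals with a sweep; the peak is the room count.
Events (time:±→running): 1:+→1 1:+→2 … peak 2.

2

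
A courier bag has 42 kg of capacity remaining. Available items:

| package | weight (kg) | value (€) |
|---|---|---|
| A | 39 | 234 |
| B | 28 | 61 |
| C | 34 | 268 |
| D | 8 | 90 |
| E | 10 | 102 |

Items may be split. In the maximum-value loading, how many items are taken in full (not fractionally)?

2

Sort by value per unit weight and fill in that order.
Ratios (sorted): D 11.25, E 10.20, C 7.88, A 6.00, B 2.18
take D (8 @ 90); take E (10 @ 102); take 24/34 of C → 189.18. Capacity used 42/42.
2 item(s) taken whole; one partial (take 24/34 of C).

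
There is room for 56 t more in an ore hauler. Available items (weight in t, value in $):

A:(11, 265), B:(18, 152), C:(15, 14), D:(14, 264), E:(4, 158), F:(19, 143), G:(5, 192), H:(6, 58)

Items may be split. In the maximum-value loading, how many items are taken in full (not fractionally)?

Greedy by value/weight ratio, highest first.
Order: E (158/4=39.50) > G (192/5=38.40) > A (265/11=24.09) > D (264/14=18.86) > H (58/6=9.67) > B (152/18=8.44) > F (143/19=7.53) > C (14/15=0.93)
Fill: take E (4 @ 158) → take G (5 @ 192) → take A (11 @ 265) → take D (14 @ 264) → take H (6 @ 58) → take 16/18 of B → 135.11; 56/56 used.
5 item(s) taken whole; one partial (take 16/18 of B).

5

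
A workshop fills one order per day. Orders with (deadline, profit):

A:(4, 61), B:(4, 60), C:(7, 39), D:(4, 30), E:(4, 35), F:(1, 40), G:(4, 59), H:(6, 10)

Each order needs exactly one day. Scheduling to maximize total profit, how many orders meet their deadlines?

Sort by profit descending; place each in the latest free slot ≤ its deadline.
By profit: A(d4,61), B(d4,60), G(d4,59), F(d1,40), C(d7,39), E(d4,35), D(d4,30), H(d6,10)
A→slot 4; B→slot 3; G→slot 2; F→slot 1; C→slot 7; E skipped; D skipped; H→slot 6.
6 of 8 scheduled.

6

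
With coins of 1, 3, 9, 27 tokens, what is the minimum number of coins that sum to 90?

4

90 = 3×27 + 1×9
Total coins = 3 + 1 = 4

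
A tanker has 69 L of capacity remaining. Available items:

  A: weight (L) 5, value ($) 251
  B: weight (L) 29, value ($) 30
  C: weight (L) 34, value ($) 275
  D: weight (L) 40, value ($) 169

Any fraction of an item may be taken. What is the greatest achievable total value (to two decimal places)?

Order: A (251/5=50.20) > C (275/34=8.09) > D (169/40=4.22) > B (30/29=1.03)
Fill: take A (5 @ 251) → take C (34 @ 275) → take 30/40 of D → 126.75; 69/69 used.
Total value = 652.75

652.75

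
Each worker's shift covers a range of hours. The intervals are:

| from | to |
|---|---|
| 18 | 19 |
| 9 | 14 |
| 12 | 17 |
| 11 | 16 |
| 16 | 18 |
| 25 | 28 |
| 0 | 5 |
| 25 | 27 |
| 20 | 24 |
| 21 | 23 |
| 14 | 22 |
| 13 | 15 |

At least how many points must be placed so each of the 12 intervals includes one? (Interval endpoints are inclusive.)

By right end: [0,5]  [9,14]  [13,15]  [11,16]  [12,17]  [16,18]  [18,19]  [14,22]  [21,23]  [20,24]  [25,27]  [25,28]
[0,5] uncovered → point at 5; [9,14] uncovered → point at 14; [16,18] uncovered → point at 18; [21,23] uncovered → point at 23; [25,27] uncovered → point at 27.
Points: 5, 14, 18, 23, 27 (5 total).

5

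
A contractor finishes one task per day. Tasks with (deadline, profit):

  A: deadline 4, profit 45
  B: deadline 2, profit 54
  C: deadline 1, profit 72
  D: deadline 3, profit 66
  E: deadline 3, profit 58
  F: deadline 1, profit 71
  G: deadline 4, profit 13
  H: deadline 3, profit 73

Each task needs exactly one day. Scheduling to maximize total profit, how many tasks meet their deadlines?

4

Take jobs in profit order; each goes to the latest open slot no later than its deadline.
By profit: H(d3,73), C(d1,72), F(d1,71), D(d3,66), E(d3,58), B(d2,54), A(d4,45), G(d4,13)
H→slot 3; C→slot 1; F skipped; D→slot 2; E skipped; B skipped; A→slot 4; G skipped.
4 of 8 scheduled.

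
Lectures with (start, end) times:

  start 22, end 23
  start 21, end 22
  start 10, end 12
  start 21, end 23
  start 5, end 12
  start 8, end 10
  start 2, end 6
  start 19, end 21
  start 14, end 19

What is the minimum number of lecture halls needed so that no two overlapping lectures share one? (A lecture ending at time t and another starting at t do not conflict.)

The answer is the maximum number of intervals overlapping at any instant.
starts: [2, 5, 8, 10, 14, 19, 21, 21, 22]
ends:   [6, 10, 12, 12, 19, 21, 22, 23, 23]
s2→1 s5→2  — peak 2.

2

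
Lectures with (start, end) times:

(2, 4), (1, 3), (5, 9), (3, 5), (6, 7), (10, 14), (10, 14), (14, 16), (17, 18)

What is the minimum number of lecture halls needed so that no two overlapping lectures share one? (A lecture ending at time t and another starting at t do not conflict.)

Count concurrent intervals with a sweep; the peak is the room count.
starts: [1, 2, 3, 5, 6, 10, 10, 14, 17]
ends:   [3, 4, 5, 7, 9, 14, 14, 16, 18]
s1→1 s2→2  — peak 2.

2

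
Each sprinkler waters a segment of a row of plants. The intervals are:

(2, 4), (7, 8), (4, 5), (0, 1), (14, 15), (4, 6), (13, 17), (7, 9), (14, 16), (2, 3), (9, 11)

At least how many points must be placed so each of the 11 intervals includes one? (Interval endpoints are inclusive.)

Process intervals by earliest right end; each time one isn't hit yet, stab at its right endpoint.
Sorted: [0,1] [2,3] [2,4] [4,5] [4,6] [7,8] [7,9] [9,11] [14,15] [14,16] [13,17]
{[0,1]} hit by 1; {[2,3],[2,4]} hit by 3; {[4,5],[4,6]} hit by 5; {[7,8],[7,9]} hit by 8; {[9,11]} hit by 11; {[14,15],[14,16],[13,17]} hit by 15.
Points: 1, 3, 5, 8, 11, 15 (6 total).

6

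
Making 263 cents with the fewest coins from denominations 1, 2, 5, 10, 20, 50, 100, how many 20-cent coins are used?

Use the largest denomination that fits, subtract, and repeat.
263 = 2×100 + 1×50 + 1×10 + 1×2 + 1×1
Count of 20: 0

0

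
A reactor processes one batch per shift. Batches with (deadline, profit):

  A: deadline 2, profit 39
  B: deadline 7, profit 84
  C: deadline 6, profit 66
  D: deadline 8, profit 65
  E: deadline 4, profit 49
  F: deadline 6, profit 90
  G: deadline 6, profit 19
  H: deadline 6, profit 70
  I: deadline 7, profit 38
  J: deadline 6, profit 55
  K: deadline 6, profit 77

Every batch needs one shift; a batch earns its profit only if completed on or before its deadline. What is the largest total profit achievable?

556

By profit: F(d6,90), B(d7,84), K(d6,77), H(d6,70), C(d6,66), D(d8,65), J(d6,55), E(d4,49), A(d2,39), I(d7,38), G(d6,19)
F→slot 6; B→slot 7; K→slot 5; H→slot 4; C→slot 3; D→slot 8; J→slot 2; E→slot 1; A skipped; I skipped; G skipped.
Profit = 49 + 55 + 66 + 70 + 77 + 90 + 84 + 65 = 556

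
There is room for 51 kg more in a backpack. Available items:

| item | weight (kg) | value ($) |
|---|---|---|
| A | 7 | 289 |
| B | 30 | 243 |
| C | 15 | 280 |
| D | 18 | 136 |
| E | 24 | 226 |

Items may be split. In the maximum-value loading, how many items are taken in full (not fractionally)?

Ratios (sorted): A 41.29, C 18.67, E 9.42, B 8.10, D 7.56
take A (7 @ 289); take C (15 @ 280); take E (24 @ 226); take 5/30 of B → 40.50. Capacity used 51/51.
3 item(s) taken whole; one partial (take 5/30 of B).

3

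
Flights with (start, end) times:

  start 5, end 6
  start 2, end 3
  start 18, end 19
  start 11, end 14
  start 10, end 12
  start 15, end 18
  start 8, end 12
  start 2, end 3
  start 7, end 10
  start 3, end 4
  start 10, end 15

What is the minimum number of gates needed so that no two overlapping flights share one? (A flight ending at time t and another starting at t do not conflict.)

4

Count concurrent intervals with a sweep; the peak is the room count.
Events (time:±→running): 2:+→1 2:+→2 3:-→1 3:-→0 3:+→1 4:-→0 5:+→1 6:-→0 7:+→1 8:+→2 10:-→1 10:+→2 10:+→3 11:+→4 … peak 4.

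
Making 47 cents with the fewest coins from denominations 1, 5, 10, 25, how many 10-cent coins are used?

2

Use the largest denomination that fits, subtract, and repeat.
47 − 1×25→22 − 2×10→2 − 2×1→0
Count of 10: 2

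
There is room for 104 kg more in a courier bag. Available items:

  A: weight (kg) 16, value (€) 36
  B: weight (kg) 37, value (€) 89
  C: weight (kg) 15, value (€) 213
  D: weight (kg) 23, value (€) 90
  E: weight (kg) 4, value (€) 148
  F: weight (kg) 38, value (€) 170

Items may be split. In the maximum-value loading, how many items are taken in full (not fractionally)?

4

Sort by value per unit weight and fill in that order.
Ratios (sorted): E 37.00, C 14.20, F 4.47, D 3.91, B 2.41, A 2.25
take E (4 @ 148); take C (15 @ 213); take F (38 @ 170); take D (23 @ 90); take 24/37 of B → 57.73. Capacity used 104/104.
4 item(s) taken whole; one partial (take 24/37 of B).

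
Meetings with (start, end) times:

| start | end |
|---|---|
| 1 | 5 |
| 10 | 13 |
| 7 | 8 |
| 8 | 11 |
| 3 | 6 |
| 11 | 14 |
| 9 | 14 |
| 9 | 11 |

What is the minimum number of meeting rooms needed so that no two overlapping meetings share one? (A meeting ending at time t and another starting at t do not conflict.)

The answer is the maximum number of intervals overlapping at any instant.
Events (time:±→running): 1:+→1 3:+→2 5:-→1 6:-→0 7:+→1 8:-→0 8:+→1 9:+→2 9:+→3 10:+→4 … peak 4.

4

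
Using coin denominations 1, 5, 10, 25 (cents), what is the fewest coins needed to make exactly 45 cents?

Use the largest denomination that fits, subtract, and repeat.
45 − 1×25→20 − 2×10→0
Total coins = 1 + 2 = 3

3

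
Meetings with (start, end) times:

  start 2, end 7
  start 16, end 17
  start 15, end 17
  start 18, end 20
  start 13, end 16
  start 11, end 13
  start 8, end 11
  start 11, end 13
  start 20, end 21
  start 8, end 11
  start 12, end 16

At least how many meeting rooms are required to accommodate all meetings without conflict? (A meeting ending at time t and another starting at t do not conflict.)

3

Events (time:±→running): 2:+→1 7:-→0 8:+→1 8:+→2 11:-→1 11:-→0 11:+→1 11:+→2 12:+→3 … peak 3.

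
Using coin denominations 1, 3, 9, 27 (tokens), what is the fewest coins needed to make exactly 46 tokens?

46 = 1×27 + 2×9 + 1×1
Total coins = 1 + 2 + 1 = 4

4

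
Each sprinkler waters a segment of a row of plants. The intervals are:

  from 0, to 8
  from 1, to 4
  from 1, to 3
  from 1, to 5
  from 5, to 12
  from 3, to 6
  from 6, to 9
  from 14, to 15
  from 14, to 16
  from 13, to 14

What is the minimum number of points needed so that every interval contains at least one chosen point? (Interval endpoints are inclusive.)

Sort by right endpoint; whenever an interval is uncovered, place a point at its right end.
By right end: [1,3]  [1,4]  [1,5]  [3,6]  [0,8]  [6,9]  [5,12]  [13,14]  [14,15]  [14,16]
[1,3] uncovered → point at 3; [6,9] uncovered → point at 9; [13,14] uncovered → point at 14.
Points: 3, 9, 14 (3 total).

3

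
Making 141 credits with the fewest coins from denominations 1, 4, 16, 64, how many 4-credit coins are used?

3

141 − 2×64→13 − 3×4→1 − 1×1→0
Count of 4: 3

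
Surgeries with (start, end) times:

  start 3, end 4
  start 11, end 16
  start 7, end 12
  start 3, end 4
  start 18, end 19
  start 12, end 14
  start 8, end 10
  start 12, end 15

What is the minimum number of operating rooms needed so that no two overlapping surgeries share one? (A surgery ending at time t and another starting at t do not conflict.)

3

starts: [3, 3, 7, 8, 11, 12, 12, 18]
ends:   [4, 4, 10, 12, 14, 15, 16, 19]
s3→1 s3→2 e4→1 e4→0 s7→1 s8→2 e10→1 s11→2 e12→1 s12→2 s12→3  — peak 3.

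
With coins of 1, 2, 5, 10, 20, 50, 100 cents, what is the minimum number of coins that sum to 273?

6

Use the largest denomination that fits, subtract, and repeat.
273 = 2×100 + 1×50 + 1×20 + 1×2 + 1×1
Total coins = 2 + 1 + 1 + 1 + 1 = 6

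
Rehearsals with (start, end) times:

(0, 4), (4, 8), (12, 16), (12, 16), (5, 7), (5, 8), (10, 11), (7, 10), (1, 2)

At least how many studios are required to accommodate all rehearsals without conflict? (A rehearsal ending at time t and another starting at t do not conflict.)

The answer is the maximum number of intervals overlapping at any instant.
Events (time:±→running): 0:+→1 1:+→2 2:-→1 4:-→0 4:+→1 5:+→2 5:+→3 … peak 3.

3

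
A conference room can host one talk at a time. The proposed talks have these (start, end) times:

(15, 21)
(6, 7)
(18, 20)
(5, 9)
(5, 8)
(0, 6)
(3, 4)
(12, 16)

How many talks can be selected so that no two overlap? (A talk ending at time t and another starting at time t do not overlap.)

4

By end time: (3,4), (0,6), (6,7), (5,8), (5,9), (12,16), (18,20), (15,21).
Pick (3,4); next start ≥ 4 → (6,7); next start ≥ 7 → (12,16); next start ≥ 16 → (18,20).
Selected 4 talks.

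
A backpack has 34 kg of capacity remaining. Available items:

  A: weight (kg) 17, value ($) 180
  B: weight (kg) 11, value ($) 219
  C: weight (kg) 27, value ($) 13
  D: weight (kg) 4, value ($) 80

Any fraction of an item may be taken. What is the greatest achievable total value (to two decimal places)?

Greedy by value/weight ratio, highest first.
Ratios (sorted): D 20.00, B 19.91, A 10.59, C 0.48
take D (4 @ 80); take B (11 @ 219); take A (17 @ 180); take 2/27 of C → 0.96. Capacity used 34/34.
Total value = 479.96

479.96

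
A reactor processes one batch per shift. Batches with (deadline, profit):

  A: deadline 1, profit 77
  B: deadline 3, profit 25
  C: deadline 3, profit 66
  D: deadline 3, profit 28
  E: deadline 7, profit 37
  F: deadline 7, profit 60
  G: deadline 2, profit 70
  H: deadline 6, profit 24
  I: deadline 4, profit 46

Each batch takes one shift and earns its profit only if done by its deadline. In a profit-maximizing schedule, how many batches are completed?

7

Profit order: A=77 G=70 C=66 F=60 I=46 E=37 D=28 B=25 H=24
Assign: A→slot 1, G→slot 2, C→slot 3, F→slot 7, I→slot 4, E→slot 6, D skipped, B skipped, H→slot 5.
Slots: [1:A] [2:G] [3:C] [4:I] [5:H] [6:E] [7:F]
7 of 9 scheduled.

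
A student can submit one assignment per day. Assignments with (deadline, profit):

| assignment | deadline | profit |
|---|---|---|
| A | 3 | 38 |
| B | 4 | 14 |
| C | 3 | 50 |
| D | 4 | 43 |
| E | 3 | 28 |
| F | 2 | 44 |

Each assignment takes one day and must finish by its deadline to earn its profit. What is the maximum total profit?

Profit order: C=50 F=44 D=43 A=38 E=28 B=14
Assign: C→slot 3, F→slot 2, D→slot 4, A→slot 1, E skipped, B skipped.
Slots: [1:A] [2:F] [3:C] [4:D]
Profit = 38 + 44 + 50 + 43 = 175

175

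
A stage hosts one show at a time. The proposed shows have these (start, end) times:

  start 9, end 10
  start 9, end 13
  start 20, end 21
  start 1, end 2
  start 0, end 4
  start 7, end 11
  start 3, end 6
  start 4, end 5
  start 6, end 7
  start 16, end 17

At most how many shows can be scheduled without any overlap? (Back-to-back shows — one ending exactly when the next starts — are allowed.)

Sorted by end: (1,2)  (0,4)  (4,5)  (3,6)  (6,7)  (9,10)  (7,11)  (9,13)  (16,17)  (20,21)
take (1,2); take (4,5); take (6,7); take (9,10); take (16,17); take (20,21).
Selected 6 shows.

6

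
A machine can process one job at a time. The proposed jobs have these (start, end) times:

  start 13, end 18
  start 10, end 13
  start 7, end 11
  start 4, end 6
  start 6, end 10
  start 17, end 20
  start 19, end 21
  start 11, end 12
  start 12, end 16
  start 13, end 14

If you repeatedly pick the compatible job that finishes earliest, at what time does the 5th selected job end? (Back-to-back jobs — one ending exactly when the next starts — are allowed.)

20

Sort by end time and greedily take each interval whose start is ≥ the last chosen end.
By end time: (4,6), (6,10), (7,11), (11,12), (10,13), (13,14), (12,16), (13,18), (17,20), (19,21).
Pick (4,6); next start ≥ 6 → (6,10); next start ≥ 10 → (11,12); next start ≥ 12 → (13,14); next start ≥ 14 → (17,20).
Selected: (4,6) (6,10) (11,12) (13,14) (17,20)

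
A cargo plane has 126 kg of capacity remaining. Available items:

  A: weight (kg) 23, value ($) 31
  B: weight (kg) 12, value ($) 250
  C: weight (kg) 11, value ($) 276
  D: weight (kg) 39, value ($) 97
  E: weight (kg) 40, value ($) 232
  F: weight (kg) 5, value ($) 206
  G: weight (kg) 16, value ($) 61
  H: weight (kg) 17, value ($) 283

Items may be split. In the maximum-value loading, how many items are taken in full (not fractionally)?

Ratios (sorted): F 41.20, C 25.09, B 20.83, H 16.65, E 5.80, G 3.81, D 2.49, A 1.35
take F (5 @ 206); take C (11 @ 276); take B (12 @ 250); take H (17 @ 283); take E (40 @ 232); take G (16 @ 61); take 25/39 of D → 62.18. Capacity used 126/126.
6 item(s) taken whole; one partial (take 25/39 of D).

6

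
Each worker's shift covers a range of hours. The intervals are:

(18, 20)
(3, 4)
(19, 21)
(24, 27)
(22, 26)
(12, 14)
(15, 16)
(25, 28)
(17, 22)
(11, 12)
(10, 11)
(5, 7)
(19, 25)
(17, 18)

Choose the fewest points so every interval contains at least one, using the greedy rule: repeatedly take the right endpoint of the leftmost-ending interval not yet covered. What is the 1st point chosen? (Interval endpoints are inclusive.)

4

Process intervals by earliest right end; each time one isn't hit yet, stab at its right endpoint.
By right end: [3,4]  [5,7]  [10,11]  [11,12]  [12,14]  [15,16]  [17,18]  [18,20]  [19,21]  [17,22]  [19,25]  [22,26]  [24,27]  [25,28]
[3,4] uncovered → point at 4; [5,7] uncovered → point at 7; [10,11] uncovered → point at 11; [12,14] uncovered → point at 14; [15,16] uncovered → point at 16; [17,18] uncovered → point at 18; [19,21] uncovered → point at 21; [22,26] uncovered → point at 26.
Points: 4, 7, 11, 14, 16, 18, 21, 26 (8 total).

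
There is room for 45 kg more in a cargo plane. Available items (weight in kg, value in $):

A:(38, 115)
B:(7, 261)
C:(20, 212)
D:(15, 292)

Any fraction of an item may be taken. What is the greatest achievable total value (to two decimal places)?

Greedy by value/weight ratio, highest first.
Order: B (261/7=37.29) > D (292/15=19.47) > C (212/20=10.60) > A (115/38=3.03)
Fill: take B (7 @ 261) → take D (15 @ 292) → take C (20 @ 212) → take 3/38 of A → 9.08; 45/45 used.
Total value = 774.08

774.08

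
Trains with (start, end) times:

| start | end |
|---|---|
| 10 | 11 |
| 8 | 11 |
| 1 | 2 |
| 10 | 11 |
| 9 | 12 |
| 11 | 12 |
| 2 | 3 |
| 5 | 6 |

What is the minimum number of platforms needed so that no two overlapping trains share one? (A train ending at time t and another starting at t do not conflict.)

Count concurrent intervals with a sweep; the peak is the room count.
Events (time:±→running): 1:+→1 2:-→0 2:+→1 3:-→0 5:+→1 6:-→0 8:+→1 9:+→2 10:+→3 10:+→4 … peak 4.

4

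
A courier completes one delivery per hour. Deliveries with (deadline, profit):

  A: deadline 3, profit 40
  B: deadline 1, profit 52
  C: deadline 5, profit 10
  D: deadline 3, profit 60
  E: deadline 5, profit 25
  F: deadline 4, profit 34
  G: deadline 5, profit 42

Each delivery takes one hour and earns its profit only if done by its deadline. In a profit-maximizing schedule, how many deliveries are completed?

5

By profit: D(d3,60), B(d1,52), G(d5,42), A(d3,40), F(d4,34), E(d5,25), C(d5,10)
D→slot 3; B→slot 1; G→slot 5; A→slot 2; F→slot 4; E skipped; C skipped.
5 of 7 scheduled.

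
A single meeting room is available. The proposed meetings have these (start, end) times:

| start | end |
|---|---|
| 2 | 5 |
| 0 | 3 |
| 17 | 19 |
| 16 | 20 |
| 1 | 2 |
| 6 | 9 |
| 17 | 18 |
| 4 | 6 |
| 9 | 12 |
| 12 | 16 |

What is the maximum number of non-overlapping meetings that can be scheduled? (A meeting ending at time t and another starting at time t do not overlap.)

Sort by end time and greedily take each interval whose start is ≥ the last chosen end.
By end time: (1,2), (0,3), (2,5), (4,6), (6,9), (9,12), (12,16), (17,18), (17,19), (16,20).
Pick (1,2); next start ≥ 2 → (2,5); next start ≥ 5 → (6,9); next start ≥ 9 → (9,12); next start ≥ 12 → (12,16); next start ≥ 16 → (17,18).
Selected 6 meetings.

6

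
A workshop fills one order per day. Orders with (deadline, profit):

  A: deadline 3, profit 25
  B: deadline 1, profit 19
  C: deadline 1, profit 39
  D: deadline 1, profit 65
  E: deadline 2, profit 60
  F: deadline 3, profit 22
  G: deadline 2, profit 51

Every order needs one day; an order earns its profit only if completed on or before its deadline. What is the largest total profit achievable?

Take jobs in profit order; each goes to the latest open slot no later than its deadline.
Profit order: D=65 E=60 G=51 C=39 A=25 F=22 B=19
Assign: D→slot 1, E→slot 2, G skipped, C skipped, A→slot 3, F skipped, B skipped.
Slots: [1:D] [2:E] [3:A]
Profit = 65 + 60 + 25 = 150

150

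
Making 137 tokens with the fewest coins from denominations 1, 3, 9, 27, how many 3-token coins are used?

Use the largest denomination that fits, subtract, and repeat.
137 = 5×27 + 2×1
Count of 3: 0

0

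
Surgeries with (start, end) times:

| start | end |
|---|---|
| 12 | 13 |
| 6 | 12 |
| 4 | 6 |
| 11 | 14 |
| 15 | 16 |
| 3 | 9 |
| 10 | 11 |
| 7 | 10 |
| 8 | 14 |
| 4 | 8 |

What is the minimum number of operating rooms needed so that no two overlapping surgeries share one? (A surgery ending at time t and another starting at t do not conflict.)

4

starts: [3, 4, 4, 6, 7, 8, 10, 11, 12, 15]
ends:   [6, 8, 9, 10, 11, 12, 13, 14, 14, 16]
s3→1 s4→2 s4→3 e6→2 s6→3 s7→4  — peak 4.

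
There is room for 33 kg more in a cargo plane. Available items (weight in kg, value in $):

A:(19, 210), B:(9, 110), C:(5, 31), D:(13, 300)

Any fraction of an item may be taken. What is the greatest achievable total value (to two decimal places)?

Greedy by value/weight ratio, highest first.
Ratios (sorted): D 23.08, B 12.22, A 11.05, C 6.20
take D (13 @ 300); take B (9 @ 110); take 11/19 of A → 121.58. Capacity used 33/33.
Total value = 531.58

531.58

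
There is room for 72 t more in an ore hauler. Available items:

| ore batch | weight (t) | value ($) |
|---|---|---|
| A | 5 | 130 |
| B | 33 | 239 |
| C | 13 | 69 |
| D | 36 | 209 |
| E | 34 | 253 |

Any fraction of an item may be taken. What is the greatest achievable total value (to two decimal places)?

622.00

Ratios (sorted): A 26.00, E 7.44, B 7.24, D 5.81, C 5.31
take A (5 @ 130); take E (34 @ 253); take B (33 @ 239). Capacity used 72/72.
Total value = 622.00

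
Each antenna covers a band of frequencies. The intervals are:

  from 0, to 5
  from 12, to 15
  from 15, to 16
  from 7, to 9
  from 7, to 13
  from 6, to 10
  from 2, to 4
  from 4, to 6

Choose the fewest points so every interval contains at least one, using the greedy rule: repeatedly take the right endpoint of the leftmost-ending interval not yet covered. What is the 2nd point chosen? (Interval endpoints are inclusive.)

By right end: [2,4]  [0,5]  [4,6]  [7,9]  [6,10]  [7,13]  [12,15]  [15,16]
[2,4] uncovered → point at 4; [7,9] uncovered → point at 9; [12,15] uncovered → point at 15.
Points: 4, 9, 15 (3 total).

9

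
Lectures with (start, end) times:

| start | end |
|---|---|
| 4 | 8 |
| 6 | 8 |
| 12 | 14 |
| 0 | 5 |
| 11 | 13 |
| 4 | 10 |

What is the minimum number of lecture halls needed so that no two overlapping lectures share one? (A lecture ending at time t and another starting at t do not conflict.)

Count concurrent intervals with a sweep; the peak is the room count.
starts: [0, 4, 4, 6, 11, 12]
ends:   [5, 8, 8, 10, 13, 14]
s0→1 s4→2 s4→3  — peak 3.

3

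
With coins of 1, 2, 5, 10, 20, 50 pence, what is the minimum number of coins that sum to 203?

6

203 − 4×50→3 − 1×2→1 − 1×1→0
Total coins = 4 + 1 + 1 = 6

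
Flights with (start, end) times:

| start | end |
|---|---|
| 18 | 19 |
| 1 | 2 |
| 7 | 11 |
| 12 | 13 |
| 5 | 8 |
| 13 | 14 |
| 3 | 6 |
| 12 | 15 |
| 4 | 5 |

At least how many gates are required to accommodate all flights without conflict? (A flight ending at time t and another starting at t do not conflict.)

2

starts: [1, 3, 4, 5, 7, 12, 12, 13, 18]
ends:   [2, 5, 6, 8, 11, 13, 14, 15, 19]
s1→1 e2→0 s3→1 s4→2  — peak 2.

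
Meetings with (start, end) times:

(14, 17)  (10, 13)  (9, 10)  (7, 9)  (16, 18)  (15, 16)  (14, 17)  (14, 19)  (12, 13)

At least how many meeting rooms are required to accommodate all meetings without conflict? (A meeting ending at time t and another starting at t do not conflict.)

Count concurrent intervals with a sweep; the peak is the room count.
Events (time:±→running): 7:+→1 9:-→0 9:+→1 10:-→0 10:+→1 12:+→2 13:-→1 13:-→0 14:+→1 14:+→2 14:+→3 15:+→4 … peak 4.

4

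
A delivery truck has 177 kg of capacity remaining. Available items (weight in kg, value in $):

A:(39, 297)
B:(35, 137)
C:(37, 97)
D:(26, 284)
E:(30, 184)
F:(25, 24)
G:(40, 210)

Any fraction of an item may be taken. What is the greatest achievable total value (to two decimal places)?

Sort by value per unit weight and fill in that order.
Ratios (sorted): D 10.92, A 7.62, E 6.13, G 5.25, B 3.91, C 2.62, F 0.96
take D (26 @ 284); take A (39 @ 297); take E (30 @ 184); take G (40 @ 210); take B (35 @ 137); take 7/37 of C → 18.35. Capacity used 177/177.
Total value = 1130.35

1130.35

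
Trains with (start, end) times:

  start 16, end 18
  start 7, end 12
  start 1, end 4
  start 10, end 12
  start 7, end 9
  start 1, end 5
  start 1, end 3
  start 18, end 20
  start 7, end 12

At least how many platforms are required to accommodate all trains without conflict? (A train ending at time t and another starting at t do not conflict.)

Events (time:±→running): 1:+→1 1:+→2 1:+→3 … peak 3.

3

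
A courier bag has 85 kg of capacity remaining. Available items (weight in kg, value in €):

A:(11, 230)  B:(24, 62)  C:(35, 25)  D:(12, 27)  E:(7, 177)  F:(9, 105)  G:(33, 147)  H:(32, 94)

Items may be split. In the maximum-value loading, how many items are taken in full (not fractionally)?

4

Ratios (sorted): E 25.29, A 20.91, F 11.67, G 4.45, H 2.94, B 2.58, D 2.25, C 0.71
take E (7 @ 177); take A (11 @ 230); take F (9 @ 105); take G (33 @ 147); take 25/32 of H → 73.44. Capacity used 85/85.
4 item(s) taken whole; one partial (take 25/32 of H).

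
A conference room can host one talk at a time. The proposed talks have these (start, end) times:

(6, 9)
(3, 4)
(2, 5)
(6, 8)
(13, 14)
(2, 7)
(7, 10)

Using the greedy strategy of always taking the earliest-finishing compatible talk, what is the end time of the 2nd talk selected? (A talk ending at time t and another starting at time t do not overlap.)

8

By end time: (3,4), (2,5), (2,7), (6,8), (6,9), (7,10), (13,14).
Pick (3,4); next start ≥ 4 → (6,8); next start ≥ 8 → (13,14).
Selected: (3,4) (6,8) (13,14)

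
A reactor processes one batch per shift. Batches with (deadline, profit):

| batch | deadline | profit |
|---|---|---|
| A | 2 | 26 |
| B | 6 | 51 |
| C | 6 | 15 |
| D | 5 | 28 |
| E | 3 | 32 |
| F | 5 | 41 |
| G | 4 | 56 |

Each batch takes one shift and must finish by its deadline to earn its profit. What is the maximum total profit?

Take jobs in profit order; each goes to the latest open slot no later than its deadline.
Profit order: G=56 B=51 F=41 E=32 D=28 A=26 C=15
Assign: G→slot 4, B→slot 6, F→slot 5, E→slot 3, D→slot 2, A→slot 1, C skipped.
Slots: [1:A] [2:D] [3:E] [4:G] [5:F] [6:B]
Profit = 26 + 28 + 32 + 56 + 41 + 51 = 234

234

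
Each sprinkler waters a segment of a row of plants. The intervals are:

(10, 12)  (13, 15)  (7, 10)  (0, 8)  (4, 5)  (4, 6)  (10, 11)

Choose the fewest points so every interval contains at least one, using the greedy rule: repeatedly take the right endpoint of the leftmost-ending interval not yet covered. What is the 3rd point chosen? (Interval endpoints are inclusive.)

15

By right end: [4,5]  [4,6]  [0,8]  [7,10]  [10,11]  [10,12]  [13,15]
[4,5] uncovered → point at 5; [7,10] uncovered → point at 10; [13,15] uncovered → point at 15.
Points: 5, 10, 15 (3 total).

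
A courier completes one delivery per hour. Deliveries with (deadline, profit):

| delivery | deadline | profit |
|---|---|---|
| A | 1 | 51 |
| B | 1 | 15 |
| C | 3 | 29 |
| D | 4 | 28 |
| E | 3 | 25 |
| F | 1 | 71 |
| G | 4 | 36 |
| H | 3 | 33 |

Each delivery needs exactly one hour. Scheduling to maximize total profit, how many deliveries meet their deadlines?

4

Take jobs in profit order; each goes to the latest open slot no later than its deadline.
Profit order: F=71 A=51 G=36 H=33 C=29 D=28 E=25 B=15
Assign: F→slot 1, A skipped, G→slot 4, H→slot 3, C→slot 2, D skipped, E skipped, B skipped.
Slots: [1:F] [2:C] [3:H] [4:G]
4 of 8 scheduled.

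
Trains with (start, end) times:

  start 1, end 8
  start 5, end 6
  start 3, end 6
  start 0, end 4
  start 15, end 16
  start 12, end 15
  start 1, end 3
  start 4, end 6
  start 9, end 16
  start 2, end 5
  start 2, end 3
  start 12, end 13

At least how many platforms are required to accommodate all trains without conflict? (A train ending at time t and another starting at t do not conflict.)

5

Events (time:±→running): 0:+→1 1:+→2 1:+→3 2:+→4 2:+→5 … peak 5.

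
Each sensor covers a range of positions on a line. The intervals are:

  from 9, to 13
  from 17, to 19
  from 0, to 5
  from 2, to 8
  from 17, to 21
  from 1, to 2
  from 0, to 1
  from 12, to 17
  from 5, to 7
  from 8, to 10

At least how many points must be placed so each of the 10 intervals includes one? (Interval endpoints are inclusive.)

Sorted: [0,1] [1,2] [0,5] [5,7] [2,8] [8,10] [9,13] [12,17] [17,19] [17,21]
{[0,1],[1,2],[0,5]} hit by 1; {[5,7],[2,8]} hit by 7; {[8,10],[9,13]} hit by 10; {[12,17],[17,19],[17,21]} hit by 17.
Points: 1, 7, 10, 17 (4 total).

4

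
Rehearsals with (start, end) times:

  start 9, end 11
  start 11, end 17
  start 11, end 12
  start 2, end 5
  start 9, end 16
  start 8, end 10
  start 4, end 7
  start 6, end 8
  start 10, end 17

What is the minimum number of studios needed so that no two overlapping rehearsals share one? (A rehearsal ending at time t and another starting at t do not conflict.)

4

starts: [2, 4, 6, 8, 9, 9, 10, 11, 11]
ends:   [5, 7, 8, 10, 11, 12, 16, 17, 17]
s2→1 s4→2 e5→1 s6→2 e7→1 e8→0 s8→1 s9→2 s9→3 e10→2 s10→3 e11→2 s11→3 s11→4  — peak 4.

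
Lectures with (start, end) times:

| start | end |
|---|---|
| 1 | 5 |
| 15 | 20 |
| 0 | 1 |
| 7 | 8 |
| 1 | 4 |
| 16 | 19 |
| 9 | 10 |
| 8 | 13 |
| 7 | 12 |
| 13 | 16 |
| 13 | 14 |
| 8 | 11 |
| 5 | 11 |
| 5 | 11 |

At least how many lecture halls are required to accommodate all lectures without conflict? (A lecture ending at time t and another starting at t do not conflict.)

Count concurrent intervals with a sweep; the peak is the room count.
starts: [0, 1, 1, 5, 5, 7, 7, 8, 8, 9, 13, 13, 15, 16]
ends:   [1, 4, 5, 8, 10, 11, 11, 11, 12, 13, 14, 16, 19, 20]
s0→1 e1→0 s1→1 s1→2 e4→1 e5→0 s5→1 s5→2 s7→3 s7→4 e8→3 s8→4 s8→5 s9→6  — peak 6.

6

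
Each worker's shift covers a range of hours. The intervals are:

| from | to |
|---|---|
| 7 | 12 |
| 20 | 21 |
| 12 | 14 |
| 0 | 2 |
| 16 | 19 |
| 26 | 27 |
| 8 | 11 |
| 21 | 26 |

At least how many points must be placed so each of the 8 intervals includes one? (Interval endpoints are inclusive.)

Process intervals by earliest right end; each time one isn't hit yet, stab at its right endpoint.
By right end: [0,2]  [8,11]  [7,12]  [12,14]  [16,19]  [20,21]  [21,26]  [26,27]
[0,2] uncovered → point at 2; [8,11] uncovered → point at 11; [12,14] uncovered → point at 14; [16,19] uncovered → point at 19; [20,21] uncovered → point at 21; [26,27] uncovered → point at 27.
Points: 2, 11, 14, 19, 21, 27 (6 total).

6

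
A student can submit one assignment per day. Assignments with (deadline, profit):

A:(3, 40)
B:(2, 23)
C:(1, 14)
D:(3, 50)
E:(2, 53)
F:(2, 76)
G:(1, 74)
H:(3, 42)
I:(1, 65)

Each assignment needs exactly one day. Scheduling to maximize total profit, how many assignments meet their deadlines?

Sort by profit descending; place each in the latest free slot ≤ its deadline.
By profit: F(d2,76), G(d1,74), I(d1,65), E(d2,53), D(d3,50), H(d3,42), A(d3,40), B(d2,23), C(d1,14)
F→slot 2; G→slot 1; I skipped; E skipped; D→slot 3; H skipped; A skipped; B skipped; C skipped.
3 of 9 scheduled.

3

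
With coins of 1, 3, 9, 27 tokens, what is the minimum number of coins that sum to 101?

101 − 3×27→20 − 2×9→2 − 2×1→0
Total coins = 3 + 2 + 2 = 7

7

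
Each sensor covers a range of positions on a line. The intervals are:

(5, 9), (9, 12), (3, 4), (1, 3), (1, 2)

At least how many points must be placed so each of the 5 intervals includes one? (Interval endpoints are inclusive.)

Sorted: [1,2] [1,3] [3,4] [5,9] [9,12]
{[1,2],[1,3]} hit by 2; {[3,4]} hit by 4; {[5,9],[9,12]} hit by 9.
Points: 2, 4, 9 (3 total).

3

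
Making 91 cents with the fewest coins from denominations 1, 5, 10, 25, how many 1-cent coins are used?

91 − 3×25→16 − 1×10→6 − 1×5→1 − 1×1→0
Count of 1: 1

1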